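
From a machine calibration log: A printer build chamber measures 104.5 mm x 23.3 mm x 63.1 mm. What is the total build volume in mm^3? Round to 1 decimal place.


V = 104.5 * 23.3 * 63.1 = 153639.0 mm^3


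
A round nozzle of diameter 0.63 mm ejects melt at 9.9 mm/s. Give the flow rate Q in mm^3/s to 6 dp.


A = pi*(0.63/2)^2 = 0.31172453 mm^2
Q = 0.31172453 * 9.9 = 3.086073 mm^3/s


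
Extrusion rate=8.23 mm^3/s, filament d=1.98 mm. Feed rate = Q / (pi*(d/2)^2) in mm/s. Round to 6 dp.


A = pi*(1.98/2)^2 = 3.079075
v = 8.23 / 3.079075 = 2.672881 mm/s


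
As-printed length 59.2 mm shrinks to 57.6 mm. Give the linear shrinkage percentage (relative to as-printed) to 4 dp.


Shrinkage = ((59.2-57.6)/59.2)*100 = 2.7027 %


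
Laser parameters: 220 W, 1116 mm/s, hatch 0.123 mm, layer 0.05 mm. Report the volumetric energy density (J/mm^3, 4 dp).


E = 220 / (1116*0.123*0.05) = 32.0541 J/mm^3


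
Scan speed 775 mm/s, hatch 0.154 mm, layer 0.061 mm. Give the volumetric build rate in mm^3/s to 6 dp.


Rate = 775 * 0.154 * 0.061 = 7.28035 mm^3/s


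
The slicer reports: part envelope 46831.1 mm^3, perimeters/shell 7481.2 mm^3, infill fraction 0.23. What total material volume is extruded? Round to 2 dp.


V_infill = (46831.1 - 7481.2) * 0.23 = 9050.48
V_total = 7481.2 + 9050.48 = 16531.68 mm^3


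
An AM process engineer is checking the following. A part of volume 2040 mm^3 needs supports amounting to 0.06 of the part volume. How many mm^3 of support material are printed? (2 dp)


V_support = 2040 * 0.06 = 122.4 mm^3


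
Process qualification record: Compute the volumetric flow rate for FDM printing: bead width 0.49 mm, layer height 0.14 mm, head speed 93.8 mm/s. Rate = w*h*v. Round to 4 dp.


Rate = 0.49 * 0.14 * 93.8 = 6.4347 mm^3/s


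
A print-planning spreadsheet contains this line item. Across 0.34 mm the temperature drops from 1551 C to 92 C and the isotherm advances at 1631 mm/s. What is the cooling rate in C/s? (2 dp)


G = (1551-92)/0.34 = 4291.17647059 C/mm
CR = 4291.17647059 * 1631 = 6998908.82 C/s


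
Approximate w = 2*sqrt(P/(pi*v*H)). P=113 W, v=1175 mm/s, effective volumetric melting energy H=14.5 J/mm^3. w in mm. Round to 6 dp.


w = 2*sqrt(113/(pi*1175*14.5)) = 0.091895 mm


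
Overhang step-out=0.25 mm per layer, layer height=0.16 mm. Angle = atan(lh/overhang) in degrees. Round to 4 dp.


angle = atan(0.16/0.25) = 32.6192 degrees


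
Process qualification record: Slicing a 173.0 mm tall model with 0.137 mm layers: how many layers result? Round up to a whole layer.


Layers = ceil(173.0/0.137) = 1263


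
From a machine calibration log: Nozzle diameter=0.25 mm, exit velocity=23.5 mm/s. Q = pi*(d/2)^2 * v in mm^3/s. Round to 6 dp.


A = pi*(0.25/2)^2 = 0.04908739 mm^2
Q = 0.04908739 * 23.5 = 1.153554 mm^3/s


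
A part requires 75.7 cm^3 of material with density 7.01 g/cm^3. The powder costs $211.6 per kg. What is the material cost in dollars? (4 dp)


Mass = 75.7*7.01/1000 = 0.530657 kg
Cost = 0.530657 * 211.6 = 112.287 $


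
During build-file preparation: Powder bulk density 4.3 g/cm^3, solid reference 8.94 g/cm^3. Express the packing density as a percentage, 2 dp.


Packing = (4.3/8.94)*100 = 48.1 %


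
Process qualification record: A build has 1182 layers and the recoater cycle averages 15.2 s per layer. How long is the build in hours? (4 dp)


t = 1182 * 15.2 / 3600 = 4.9907 hrs


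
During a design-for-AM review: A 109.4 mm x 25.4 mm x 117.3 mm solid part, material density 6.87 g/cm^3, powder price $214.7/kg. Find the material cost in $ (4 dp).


V = 109.4 * 25.4 * 117.3 = 325948.548 mm^3 = 325.948548 cm^3
Mass = 325.948548 * 6.87 / 1000 = 2.23926652 kg
Cost = 2.23926652 * 214.7 = 480.7705 $


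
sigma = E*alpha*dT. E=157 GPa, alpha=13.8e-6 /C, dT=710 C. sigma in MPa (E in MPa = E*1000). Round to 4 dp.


sigma = 157*1000 * 13.8e-6 * 710 = 1538.286 MPa


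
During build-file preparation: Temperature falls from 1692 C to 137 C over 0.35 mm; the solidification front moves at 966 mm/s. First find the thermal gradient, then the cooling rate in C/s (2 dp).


G = (1692-137)/0.35 = 4442.85714286 C/mm
CR = 4442.85714286 * 966 = 4291800.0 C/s


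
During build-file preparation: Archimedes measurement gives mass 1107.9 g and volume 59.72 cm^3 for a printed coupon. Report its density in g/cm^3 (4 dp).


rho = 1107.9 / 59.72 = 18.5516 g/cm^3


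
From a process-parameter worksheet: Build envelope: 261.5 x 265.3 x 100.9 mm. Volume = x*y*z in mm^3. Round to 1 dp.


V = 261.5 * 265.3 * 100.9 = 7000033.4 mm^3


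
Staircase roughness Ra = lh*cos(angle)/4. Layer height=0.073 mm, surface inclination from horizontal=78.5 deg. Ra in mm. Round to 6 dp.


Ra = 0.073 * cos(78.5) / 4 = 0.003638 mm


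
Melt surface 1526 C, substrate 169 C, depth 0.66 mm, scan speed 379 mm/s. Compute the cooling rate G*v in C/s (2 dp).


G = (1526-169)/0.66 = 2056.06060606 C/mm
CR = 2056.06060606 * 379 = 779246.97 C/s


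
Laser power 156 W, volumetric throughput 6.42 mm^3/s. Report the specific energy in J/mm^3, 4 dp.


SE = 156 / 6.42 = 24.2991 J/mm^3


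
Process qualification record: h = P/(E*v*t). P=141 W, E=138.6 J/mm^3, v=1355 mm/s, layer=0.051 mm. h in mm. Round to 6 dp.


h = 141 / (138.6*1355*0.051) = 0.014721 mm


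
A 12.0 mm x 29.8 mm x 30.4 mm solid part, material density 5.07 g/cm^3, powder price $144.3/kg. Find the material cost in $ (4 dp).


V = 12.0 * 29.8 * 30.4 = 10871.04 mm^3 = 10.87104 cm^3
Mass = 10.87104 * 5.07 / 1000 = 0.05511617 kg
Cost = 0.05511617 * 144.3 = 7.9533 $


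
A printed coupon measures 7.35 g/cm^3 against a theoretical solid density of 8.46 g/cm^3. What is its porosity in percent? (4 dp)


Porosity = (1-7.35/8.46)*100 = 13.1206 %


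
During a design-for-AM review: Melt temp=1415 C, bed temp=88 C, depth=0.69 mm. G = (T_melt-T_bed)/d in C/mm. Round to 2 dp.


G = (1415-88)/0.69 = 1923.19 C/mm


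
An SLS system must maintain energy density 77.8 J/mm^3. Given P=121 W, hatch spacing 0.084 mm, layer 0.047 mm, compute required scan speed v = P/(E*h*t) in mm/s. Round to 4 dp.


v = 121 / (77.8*0.084*0.047) = 393.9387 mm/s


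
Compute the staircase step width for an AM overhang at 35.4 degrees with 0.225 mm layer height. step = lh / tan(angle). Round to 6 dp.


step = 0.225 / tan(35.4) = 0.316606 mm


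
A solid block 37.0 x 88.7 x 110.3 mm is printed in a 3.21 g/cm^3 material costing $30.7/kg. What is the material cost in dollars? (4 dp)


V = 37.0 * 88.7 * 110.3 = 361993.57 mm^3 = 361.99357 cm^3
Mass = 361.99357 * 3.21 / 1000 = 1.16199936 kg
Cost = 1.16199936 * 30.7 = 35.6734 $


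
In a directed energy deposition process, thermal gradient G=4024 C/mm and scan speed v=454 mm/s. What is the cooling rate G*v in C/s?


CR = 4024 * 454 = 1826896 C/s


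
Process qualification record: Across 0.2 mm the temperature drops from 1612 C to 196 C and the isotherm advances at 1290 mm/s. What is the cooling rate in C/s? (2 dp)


G = (1612-196)/0.2 = 7080.0 C/mm
CR = 7080.0 * 1290 = 9133200.0 C/s


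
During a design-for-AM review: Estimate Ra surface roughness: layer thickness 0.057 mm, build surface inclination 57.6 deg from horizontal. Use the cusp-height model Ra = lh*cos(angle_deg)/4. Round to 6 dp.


Ra = 0.057 * cos(57.6) / 4 = 0.007636 mm


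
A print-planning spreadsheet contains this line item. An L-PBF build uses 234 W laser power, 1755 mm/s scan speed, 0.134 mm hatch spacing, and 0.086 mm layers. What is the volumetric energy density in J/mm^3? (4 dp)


E = 234 / (1755*0.134*0.086) = 11.5701 J/mm^3


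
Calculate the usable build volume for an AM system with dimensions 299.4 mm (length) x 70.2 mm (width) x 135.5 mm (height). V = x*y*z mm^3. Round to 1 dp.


V = 299.4 * 70.2 * 135.5 = 2847922.7 mm^3


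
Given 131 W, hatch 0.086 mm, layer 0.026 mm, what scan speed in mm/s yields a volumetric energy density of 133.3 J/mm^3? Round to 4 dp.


v = 131 / (133.3*0.086*0.026) = 439.5106 mm/s


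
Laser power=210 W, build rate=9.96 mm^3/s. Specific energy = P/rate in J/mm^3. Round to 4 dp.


SE = 210 / 9.96 = 21.0843 J/mm^3


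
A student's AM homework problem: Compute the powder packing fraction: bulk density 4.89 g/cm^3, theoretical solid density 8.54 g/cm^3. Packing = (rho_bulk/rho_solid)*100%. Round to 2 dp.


Packing = (4.89/8.54)*100 = 57.26 %


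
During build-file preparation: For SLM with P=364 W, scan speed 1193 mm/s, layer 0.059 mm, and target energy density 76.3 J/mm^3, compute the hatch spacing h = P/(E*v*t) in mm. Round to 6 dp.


h = 364 / (76.3*1193*0.059) = 0.067777 mm


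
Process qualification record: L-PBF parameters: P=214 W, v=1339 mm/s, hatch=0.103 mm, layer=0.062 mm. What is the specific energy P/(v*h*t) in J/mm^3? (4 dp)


Build rate = 1339 * 0.103 * 0.062 = 8.550854 mm^3/s
SE = 214 / 8.550854 = 25.0267 J/mm^3


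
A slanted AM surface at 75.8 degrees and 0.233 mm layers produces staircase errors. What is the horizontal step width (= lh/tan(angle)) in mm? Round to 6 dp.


step = 0.233 / tan(75.8) = 0.058958 mm


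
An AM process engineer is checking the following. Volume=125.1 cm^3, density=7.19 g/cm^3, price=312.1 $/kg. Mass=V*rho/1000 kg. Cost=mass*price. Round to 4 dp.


Mass = 125.1*7.19/1000 = 0.899469 kg
Cost = 0.899469 * 312.1 = 280.7243 $


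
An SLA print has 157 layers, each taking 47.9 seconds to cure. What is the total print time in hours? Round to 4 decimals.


t = 157 * 47.9 / 3600 = 2.089 hrs


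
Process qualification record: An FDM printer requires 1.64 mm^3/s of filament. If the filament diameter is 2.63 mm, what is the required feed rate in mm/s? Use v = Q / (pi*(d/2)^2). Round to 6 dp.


A = pi*(2.63/2)^2 = 5.432521
v = 1.64 / 5.432521 = 0.301886 mm/s


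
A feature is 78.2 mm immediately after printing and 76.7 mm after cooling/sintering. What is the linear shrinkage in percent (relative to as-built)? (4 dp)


Shrinkage = ((78.2-76.7)/78.2)*100 = 1.9182 %


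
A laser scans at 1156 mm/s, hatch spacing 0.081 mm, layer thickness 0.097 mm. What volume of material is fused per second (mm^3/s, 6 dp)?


Rate = 1156 * 0.081 * 0.097 = 9.082692 mm^3/s


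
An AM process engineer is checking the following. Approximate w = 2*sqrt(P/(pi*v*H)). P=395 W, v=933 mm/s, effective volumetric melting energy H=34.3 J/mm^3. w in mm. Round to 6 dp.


w = 2*sqrt(395/(pi*933*34.3)) = 0.125362 mm


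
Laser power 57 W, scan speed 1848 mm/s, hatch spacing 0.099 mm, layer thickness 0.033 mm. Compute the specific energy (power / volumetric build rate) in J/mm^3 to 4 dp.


Build rate = 1848 * 0.099 * 0.033 = 6.037416 mm^3/s
SE = 57 / 6.037416 = 9.4411 J/mm^3


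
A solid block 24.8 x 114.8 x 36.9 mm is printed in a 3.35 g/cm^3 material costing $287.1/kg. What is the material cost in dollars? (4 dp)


V = 24.8 * 114.8 * 36.9 = 105055.776 mm^3 = 105.055776 cm^3
Mass = 105.055776 * 3.35 / 1000 = 0.35193685 kg
Cost = 0.35193685 * 287.1 = 101.0411 $


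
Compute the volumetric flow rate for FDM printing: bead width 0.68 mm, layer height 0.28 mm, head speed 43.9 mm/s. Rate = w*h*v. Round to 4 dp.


Rate = 0.68 * 0.28 * 43.9 = 8.3586 mm^3/s


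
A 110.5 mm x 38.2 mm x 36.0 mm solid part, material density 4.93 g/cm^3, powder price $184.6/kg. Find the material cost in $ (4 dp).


V = 110.5 * 38.2 * 36.0 = 151959.6 mm^3 = 151.9596 cm^3
Mass = 151.9596 * 4.93 / 1000 = 0.74916083 kg
Cost = 0.74916083 * 184.6 = 138.2951 $


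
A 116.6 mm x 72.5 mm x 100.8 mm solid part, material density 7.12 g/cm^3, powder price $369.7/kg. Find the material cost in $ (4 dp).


V = 116.6 * 72.5 * 100.8 = 852112.8 mm^3 = 852.1128 cm^3
Mass = 852.1128 * 7.12 / 1000 = 6.06704314 kg
Cost = 6.06704314 * 369.7 = 2242.9858 $


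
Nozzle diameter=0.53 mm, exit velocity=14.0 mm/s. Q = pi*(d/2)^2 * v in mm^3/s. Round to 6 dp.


A = pi*(0.53/2)^2 = 0.22061834 mm^2
Q = 0.22061834 * 14.0 = 3.088657 mm^3/s


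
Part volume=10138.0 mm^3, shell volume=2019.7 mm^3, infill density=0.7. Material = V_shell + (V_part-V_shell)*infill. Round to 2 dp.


V_infill = (10138.0 - 2019.7) * 0.7 = 5682.81
V_total = 2019.7 + 5682.81 = 7702.51 mm^3


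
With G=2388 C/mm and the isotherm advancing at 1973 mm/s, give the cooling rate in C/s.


CR = 2388 * 1973 = 4711524 C/s


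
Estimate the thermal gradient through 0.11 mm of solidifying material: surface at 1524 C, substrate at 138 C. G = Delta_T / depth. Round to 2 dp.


G = (1524-138)/0.11 = 12600.0 C/mm


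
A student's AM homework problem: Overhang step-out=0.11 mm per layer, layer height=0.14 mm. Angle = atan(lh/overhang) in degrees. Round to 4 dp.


angle = atan(0.14/0.11) = 51.8428 degrees


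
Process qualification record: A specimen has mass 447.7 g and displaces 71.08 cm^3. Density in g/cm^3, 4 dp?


rho = 447.7 / 71.08 = 6.2985 g/cm^3


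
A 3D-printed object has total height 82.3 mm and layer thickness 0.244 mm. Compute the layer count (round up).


Layers = ceil(82.3/0.244) = 338


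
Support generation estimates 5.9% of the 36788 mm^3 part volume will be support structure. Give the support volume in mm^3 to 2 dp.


V_support = 36788 * 0.059 = 2170.49 mm^3


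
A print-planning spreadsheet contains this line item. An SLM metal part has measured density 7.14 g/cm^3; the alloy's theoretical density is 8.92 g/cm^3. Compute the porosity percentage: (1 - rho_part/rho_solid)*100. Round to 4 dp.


Porosity = (1-7.14/8.92)*100 = 19.9552 %


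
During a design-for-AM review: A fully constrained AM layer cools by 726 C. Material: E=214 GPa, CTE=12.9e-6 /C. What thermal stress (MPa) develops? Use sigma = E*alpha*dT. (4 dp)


sigma = 214*1000 * 12.9e-6 * 726 = 2004.1956 MPa


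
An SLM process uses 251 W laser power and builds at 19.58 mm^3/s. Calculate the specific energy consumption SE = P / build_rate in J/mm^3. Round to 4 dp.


SE = 251 / 19.58 = 12.8192 J/mm^3


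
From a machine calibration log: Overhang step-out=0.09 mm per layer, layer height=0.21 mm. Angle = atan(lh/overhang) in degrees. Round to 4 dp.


angle = atan(0.21/0.09) = 66.8014 degrees


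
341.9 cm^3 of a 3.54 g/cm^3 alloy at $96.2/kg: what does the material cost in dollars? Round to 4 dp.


Mass = 341.9*3.54/1000 = 1.210326 kg
Cost = 1.210326 * 96.2 = 116.4334 $


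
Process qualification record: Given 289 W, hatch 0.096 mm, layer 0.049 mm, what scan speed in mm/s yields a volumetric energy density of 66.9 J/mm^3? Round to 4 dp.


v = 289 / (66.9*0.096*0.049) = 918.3419 mm/s


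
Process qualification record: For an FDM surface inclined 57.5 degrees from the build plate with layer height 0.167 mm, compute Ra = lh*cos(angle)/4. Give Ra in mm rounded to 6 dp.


Ra = 0.167 * cos(57.5) / 4 = 0.022432 mm


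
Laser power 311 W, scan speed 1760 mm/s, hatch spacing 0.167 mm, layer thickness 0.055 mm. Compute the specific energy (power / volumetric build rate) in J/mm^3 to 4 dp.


Build rate = 1760 * 0.167 * 0.055 = 16.1656 mm^3/s
SE = 311 / 16.1656 = 19.2384 J/mm^3


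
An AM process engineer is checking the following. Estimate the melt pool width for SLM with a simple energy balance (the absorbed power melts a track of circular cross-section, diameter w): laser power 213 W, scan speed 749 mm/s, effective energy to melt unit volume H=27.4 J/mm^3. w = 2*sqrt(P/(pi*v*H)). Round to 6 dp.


w = 2*sqrt(213/(pi*749*27.4)) = 0.114955 mm


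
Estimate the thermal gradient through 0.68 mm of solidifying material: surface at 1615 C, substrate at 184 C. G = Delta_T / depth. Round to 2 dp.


G = (1615-184)/0.68 = 2104.41 C/mm


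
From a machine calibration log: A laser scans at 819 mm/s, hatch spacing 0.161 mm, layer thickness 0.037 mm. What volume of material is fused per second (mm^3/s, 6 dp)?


Rate = 819 * 0.161 * 0.037 = 4.878783 mm^3/s


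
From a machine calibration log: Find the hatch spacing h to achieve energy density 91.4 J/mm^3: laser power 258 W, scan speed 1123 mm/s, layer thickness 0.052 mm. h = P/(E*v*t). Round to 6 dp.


h = 258 / (91.4*1123*0.052) = 0.048338 mm


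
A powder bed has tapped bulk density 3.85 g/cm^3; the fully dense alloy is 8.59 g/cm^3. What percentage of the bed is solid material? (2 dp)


Packing = (3.85/8.59)*100 = 44.82 %


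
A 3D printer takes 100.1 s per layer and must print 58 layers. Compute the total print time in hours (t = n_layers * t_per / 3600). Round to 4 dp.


t = 58 * 100.1 / 3600 = 1.6127 hrs


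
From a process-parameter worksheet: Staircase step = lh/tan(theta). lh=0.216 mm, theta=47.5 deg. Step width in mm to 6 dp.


step = 0.216 / tan(47.5) = 0.197928 mm


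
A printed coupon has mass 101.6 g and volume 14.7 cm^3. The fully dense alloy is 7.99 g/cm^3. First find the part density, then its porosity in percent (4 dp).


rho_part = 101.6 / 14.7 = 6.91156463 g/cm^3
Porosity = (1 - 6.91156463/7.99)*100 = 13.4973 %


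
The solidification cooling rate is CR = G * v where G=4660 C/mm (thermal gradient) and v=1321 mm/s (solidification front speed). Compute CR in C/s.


CR = 4660 * 1321 = 6155860 C/s


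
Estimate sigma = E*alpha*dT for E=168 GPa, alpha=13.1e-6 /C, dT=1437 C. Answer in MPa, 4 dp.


sigma = 168*1000 * 13.1e-6 * 1437 = 3162.5496 MPa


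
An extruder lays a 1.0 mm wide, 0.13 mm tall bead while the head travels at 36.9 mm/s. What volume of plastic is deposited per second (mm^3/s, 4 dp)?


Rate = 1.0 * 0.13 * 36.9 = 4.797 mm^3/s


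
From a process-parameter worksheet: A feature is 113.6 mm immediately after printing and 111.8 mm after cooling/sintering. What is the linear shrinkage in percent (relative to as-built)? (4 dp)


Shrinkage = ((113.6-111.8)/113.6)*100 = 1.5845 %


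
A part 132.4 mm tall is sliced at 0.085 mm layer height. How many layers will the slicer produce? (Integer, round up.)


Layers = ceil(132.4/0.085) = 1558


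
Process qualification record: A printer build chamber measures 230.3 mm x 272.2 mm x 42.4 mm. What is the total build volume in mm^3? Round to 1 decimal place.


V = 230.3 * 272.2 * 42.4 = 2657956.8 mm^3


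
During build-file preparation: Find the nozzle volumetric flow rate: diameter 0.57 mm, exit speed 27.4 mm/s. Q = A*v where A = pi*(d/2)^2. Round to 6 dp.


A = pi*(0.57/2)^2 = 0.25517586 mm^2
Q = 0.25517586 * 27.4 = 6.991819 mm^3/s


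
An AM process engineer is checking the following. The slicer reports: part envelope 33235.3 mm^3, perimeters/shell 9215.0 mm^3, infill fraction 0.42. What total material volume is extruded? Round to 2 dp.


V_infill = (33235.3 - 9215.0) * 0.42 = 10088.53
V_total = 9215.0 + 10088.53 = 19303.53 mm^3


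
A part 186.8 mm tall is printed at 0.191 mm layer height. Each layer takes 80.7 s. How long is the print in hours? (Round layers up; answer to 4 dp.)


Layers = ceil(186.8/0.191) = 979
t = 979 * 80.7 / 3600 = 21.9459 hrs


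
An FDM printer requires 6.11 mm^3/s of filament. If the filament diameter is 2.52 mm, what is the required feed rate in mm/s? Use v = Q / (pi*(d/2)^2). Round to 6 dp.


A = pi*(2.52/2)^2 = 4.987592
v = 6.11 / 4.987592 = 1.22504 mm/s


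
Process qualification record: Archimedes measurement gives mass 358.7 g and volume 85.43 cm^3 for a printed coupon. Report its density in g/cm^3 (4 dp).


rho = 358.7 / 85.43 = 4.1988 g/cm^3


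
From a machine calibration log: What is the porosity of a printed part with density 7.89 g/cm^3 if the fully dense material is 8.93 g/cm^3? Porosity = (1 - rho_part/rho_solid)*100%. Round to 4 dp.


Porosity = (1-7.89/8.93)*100 = 11.6461 %


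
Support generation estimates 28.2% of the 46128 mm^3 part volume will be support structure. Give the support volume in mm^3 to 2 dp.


V_support = 46128 * 0.282 = 13008.1 mm^3


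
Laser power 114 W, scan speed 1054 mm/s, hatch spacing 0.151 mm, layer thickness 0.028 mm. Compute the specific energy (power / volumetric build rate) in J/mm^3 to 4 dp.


Build rate = 1054 * 0.151 * 0.028 = 4.456312 mm^3/s
SE = 114 / 4.456312 = 25.5817 J/mm^3


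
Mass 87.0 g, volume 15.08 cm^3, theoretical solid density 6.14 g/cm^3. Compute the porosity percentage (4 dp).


rho_part = 87.0 / 15.08 = 5.76923077 g/cm^3
Porosity = (1 - 5.76923077/6.14)*100 = 6.0386 %


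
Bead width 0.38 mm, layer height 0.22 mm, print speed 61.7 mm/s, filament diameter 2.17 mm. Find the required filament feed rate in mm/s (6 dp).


Q = 0.38 * 0.22 * 61.7 = 5.15812 mm^3/s
A_fil = pi*(2.17/2)^2 = 3.69836141 mm^2
v_feed = 5.15812 / 3.69836141 = 1.394704 mm/s


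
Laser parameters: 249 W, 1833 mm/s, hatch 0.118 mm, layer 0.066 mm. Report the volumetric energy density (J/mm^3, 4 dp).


E = 249 / (1833*0.118*0.066) = 17.4426 J/mm^3


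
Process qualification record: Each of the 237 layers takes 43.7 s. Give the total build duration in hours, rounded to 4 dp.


t = 237 * 43.7 / 3600 = 2.8769 hrs


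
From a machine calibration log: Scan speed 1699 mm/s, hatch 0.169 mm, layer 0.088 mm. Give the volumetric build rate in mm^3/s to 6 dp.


Rate = 1699 * 0.169 * 0.088 = 25.267528 mm^3/s


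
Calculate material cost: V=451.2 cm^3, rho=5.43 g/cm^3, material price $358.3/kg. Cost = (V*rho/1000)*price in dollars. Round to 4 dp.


Mass = 451.2*5.43/1000 = 2.450016 kg
Cost = 2.450016 * 358.3 = 877.8407 $


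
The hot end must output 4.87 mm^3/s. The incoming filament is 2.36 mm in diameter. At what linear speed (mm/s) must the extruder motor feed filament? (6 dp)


A = pi*(2.36/2)^2 = 4.374354
v = 4.87 / 4.374354 = 1.113307 mm/s


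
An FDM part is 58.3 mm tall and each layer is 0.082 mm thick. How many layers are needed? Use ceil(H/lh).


Layers = ceil(58.3/0.082) = 711


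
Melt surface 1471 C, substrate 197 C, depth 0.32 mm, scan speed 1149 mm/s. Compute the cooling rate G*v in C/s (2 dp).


G = (1471-197)/0.32 = 3981.25 C/mm
CR = 3981.25 * 1149 = 4574456.25 C/s


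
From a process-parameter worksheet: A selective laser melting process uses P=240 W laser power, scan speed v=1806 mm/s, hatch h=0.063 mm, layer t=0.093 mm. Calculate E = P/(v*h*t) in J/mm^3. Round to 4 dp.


E = 240 / (1806*0.063*0.093) = 22.6814 J/mm^3


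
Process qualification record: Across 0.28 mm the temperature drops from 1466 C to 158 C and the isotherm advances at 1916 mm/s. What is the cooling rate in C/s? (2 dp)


G = (1466-158)/0.28 = 4671.42857143 C/mm
CR = 4671.42857143 * 1916 = 8950457.14 C/s


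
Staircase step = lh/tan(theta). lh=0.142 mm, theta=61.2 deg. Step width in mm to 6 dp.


step = 0.142 / tan(61.2) = 0.078065 mm


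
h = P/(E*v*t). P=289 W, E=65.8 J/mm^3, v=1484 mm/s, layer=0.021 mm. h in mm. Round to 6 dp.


h = 289 / (65.8*1484*0.021) = 0.140935 mm


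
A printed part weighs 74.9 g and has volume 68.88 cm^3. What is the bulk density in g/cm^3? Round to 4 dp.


rho = 74.9 / 68.88 = 1.0874 g/cm^3


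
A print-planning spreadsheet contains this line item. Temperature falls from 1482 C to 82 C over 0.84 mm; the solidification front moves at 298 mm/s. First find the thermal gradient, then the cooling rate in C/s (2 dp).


G = (1482-82)/0.84 = 1666.66666667 C/mm
CR = 1666.66666667 * 298 = 496666.67 C/s


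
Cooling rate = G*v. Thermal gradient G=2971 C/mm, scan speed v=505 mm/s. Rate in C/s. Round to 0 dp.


CR = 2971 * 505 = 1500355 C/s


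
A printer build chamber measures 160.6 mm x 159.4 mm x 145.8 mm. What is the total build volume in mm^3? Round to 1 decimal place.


V = 160.6 * 159.4 * 145.8 = 3732427.5 mm^3


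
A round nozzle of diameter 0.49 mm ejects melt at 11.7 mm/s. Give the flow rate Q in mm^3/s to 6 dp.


A = pi*(0.49/2)^2 = 0.1885741 mm^2
Q = 0.1885741 * 11.7 = 2.206317 mm^3/s


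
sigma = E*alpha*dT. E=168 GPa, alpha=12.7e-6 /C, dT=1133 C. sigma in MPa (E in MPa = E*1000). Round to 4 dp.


sigma = 168*1000 * 12.7e-6 * 1133 = 2417.3688 MPa


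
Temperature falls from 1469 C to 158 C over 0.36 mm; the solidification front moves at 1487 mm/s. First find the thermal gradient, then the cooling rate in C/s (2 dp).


G = (1469-158)/0.36 = 3641.66666667 C/mm
CR = 3641.66666667 * 1487 = 5415158.33 C/s


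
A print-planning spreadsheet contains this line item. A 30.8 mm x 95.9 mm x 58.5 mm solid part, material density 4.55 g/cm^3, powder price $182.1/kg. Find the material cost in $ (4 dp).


V = 30.8 * 95.9 * 58.5 = 172792.62 mm^3 = 172.79262 cm^3
Mass = 172.79262 * 4.55 / 1000 = 0.78620642 kg
Cost = 0.78620642 * 182.1 = 143.1682 $


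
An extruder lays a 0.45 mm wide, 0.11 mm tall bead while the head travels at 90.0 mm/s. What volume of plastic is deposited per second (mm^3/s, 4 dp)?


Rate = 0.45 * 0.11 * 90.0 = 4.455 mm^3/s


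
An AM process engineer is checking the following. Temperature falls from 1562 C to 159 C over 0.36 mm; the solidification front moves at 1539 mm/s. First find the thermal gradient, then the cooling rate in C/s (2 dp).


G = (1562-159)/0.36 = 3897.22222222 C/mm
CR = 3897.22222222 * 1539 = 5997825.0 C/s


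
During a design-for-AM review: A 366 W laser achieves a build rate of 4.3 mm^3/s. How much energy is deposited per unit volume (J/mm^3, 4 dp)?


SE = 366 / 4.3 = 85.1163 J/mm^3


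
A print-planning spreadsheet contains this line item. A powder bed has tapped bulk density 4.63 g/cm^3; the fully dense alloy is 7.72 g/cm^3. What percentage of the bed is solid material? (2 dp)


Packing = (4.63/7.72)*100 = 59.97 %


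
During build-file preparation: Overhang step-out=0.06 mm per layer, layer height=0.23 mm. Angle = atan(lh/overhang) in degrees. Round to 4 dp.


angle = atan(0.23/0.06) = 75.3791 degrees


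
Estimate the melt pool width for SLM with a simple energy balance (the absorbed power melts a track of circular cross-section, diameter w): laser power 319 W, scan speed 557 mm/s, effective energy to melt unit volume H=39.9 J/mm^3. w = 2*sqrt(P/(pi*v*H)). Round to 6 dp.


w = 2*sqrt(319/(pi*557*39.9)) = 0.135187 mm


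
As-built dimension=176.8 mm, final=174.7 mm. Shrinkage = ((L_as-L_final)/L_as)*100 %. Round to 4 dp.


Shrinkage = ((176.8-174.7)/176.8)*100 = 1.1878 %


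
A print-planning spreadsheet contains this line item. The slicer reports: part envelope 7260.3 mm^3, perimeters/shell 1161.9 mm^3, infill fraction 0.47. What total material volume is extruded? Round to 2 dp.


V_infill = (7260.3 - 1161.9) * 0.47 = 2866.25
V_total = 1161.9 + 2866.25 = 4028.15 mm^3


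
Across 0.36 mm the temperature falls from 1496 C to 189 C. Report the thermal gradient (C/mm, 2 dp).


G = (1496-189)/0.36 = 3630.56 C/mm


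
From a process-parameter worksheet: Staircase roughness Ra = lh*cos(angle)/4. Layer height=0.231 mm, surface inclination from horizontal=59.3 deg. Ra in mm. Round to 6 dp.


Ra = 0.231 * cos(59.3) / 4 = 0.029484 mm


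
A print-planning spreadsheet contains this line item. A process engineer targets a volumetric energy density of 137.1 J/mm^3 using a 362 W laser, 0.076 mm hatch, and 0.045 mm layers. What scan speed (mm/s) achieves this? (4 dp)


v = 362 / (137.1*0.076*0.045) = 772.0493 mm/s


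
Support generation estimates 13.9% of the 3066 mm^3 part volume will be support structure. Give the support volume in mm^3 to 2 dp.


V_support = 3066 * 0.139 = 426.17 mm^3


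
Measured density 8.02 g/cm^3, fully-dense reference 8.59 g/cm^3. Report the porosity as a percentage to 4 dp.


Porosity = (1-8.02/8.59)*100 = 6.6356 %


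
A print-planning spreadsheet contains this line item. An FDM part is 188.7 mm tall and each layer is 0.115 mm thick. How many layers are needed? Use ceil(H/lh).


Layers = ceil(188.7/0.115) = 1641


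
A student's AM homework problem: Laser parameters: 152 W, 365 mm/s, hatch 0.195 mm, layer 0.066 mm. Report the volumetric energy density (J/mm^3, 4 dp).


E = 152 / (365*0.195*0.066) = 32.3573 J/mm^3


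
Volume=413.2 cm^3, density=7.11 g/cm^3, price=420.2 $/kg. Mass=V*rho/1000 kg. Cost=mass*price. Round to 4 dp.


Mass = 413.2*7.11/1000 = 2.937852 kg
Cost = 2.937852 * 420.2 = 1234.4854 $


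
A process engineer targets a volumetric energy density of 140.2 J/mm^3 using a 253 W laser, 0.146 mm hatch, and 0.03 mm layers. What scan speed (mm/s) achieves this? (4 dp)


v = 253 / (140.2*0.146*0.03) = 412.0011 mm/s


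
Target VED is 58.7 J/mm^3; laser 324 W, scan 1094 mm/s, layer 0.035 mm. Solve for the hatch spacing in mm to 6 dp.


h = 324 / (58.7*1094*0.035) = 0.144152 mm


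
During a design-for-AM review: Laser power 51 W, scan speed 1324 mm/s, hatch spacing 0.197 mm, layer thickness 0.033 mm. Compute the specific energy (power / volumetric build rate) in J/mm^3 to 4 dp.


Build rate = 1324 * 0.197 * 0.033 = 8.607324 mm^3/s
SE = 51 / 8.607324 = 5.9252 J/mm^3


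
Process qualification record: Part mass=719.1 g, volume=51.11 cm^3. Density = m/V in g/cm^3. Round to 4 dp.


rho = 719.1 / 51.11 = 14.0697 g/cm^3


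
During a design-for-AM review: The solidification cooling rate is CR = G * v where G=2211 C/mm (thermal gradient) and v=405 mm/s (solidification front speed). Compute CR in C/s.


CR = 2211 * 405 = 895455 C/s


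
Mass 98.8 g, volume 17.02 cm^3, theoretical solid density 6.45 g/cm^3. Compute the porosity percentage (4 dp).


rho_part = 98.8 / 17.02 = 5.80493537 g/cm^3
Porosity = (1 - 5.80493537/6.45)*100 = 10.001 %


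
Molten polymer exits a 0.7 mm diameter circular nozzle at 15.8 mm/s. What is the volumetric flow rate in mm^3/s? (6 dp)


A = pi*(0.7/2)^2 = 0.3848451 mm^2
Q = 0.3848451 * 15.8 = 6.080553 mm^3/s


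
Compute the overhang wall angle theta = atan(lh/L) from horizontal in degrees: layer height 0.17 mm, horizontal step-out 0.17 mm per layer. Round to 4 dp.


angle = atan(0.17/0.17) = 45.0 degrees


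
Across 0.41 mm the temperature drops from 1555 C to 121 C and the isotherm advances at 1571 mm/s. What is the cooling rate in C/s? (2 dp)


G = (1555-121)/0.41 = 3497.56097561 C/mm
CR = 3497.56097561 * 1571 = 5494668.29 C/s


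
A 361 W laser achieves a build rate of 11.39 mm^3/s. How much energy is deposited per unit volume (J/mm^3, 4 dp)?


SE = 361 / 11.39 = 31.6945 J/mm^3


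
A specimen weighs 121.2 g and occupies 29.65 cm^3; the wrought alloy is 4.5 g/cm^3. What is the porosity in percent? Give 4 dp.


rho_part = 121.2 / 29.65 = 4.08768971 g/cm^3
Porosity = (1 - 4.08768971/4.5)*100 = 9.1625 %


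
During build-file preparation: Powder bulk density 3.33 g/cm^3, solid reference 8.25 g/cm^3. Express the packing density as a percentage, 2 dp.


Packing = (3.33/8.25)*100 = 40.36 %


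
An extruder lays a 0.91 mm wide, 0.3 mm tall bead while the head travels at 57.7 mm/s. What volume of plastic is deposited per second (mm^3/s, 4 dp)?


Rate = 0.91 * 0.3 * 57.7 = 15.7521 mm^3/s


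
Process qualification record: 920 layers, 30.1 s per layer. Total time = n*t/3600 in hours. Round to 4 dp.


t = 920 * 30.1 / 3600 = 7.6922 hrs


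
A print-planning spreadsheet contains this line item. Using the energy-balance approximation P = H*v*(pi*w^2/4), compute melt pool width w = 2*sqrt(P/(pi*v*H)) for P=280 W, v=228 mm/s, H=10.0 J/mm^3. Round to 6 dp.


w = 2*sqrt(280/(pi*228*10.0)) = 0.395427 mm


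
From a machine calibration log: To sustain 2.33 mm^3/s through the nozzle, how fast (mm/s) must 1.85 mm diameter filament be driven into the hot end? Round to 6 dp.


A = pi*(1.85/2)^2 = 2.688025
v = 2.33 / 2.688025 = 0.866807 mm/s


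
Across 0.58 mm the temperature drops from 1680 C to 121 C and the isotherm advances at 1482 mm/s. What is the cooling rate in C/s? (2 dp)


G = (1680-121)/0.58 = 2687.93103448 C/mm
CR = 2687.93103448 * 1482 = 3983513.79 C/s


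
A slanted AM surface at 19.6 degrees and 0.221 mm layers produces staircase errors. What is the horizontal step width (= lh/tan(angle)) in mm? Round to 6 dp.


step = 0.221 / tan(19.6) = 0.62064 mm


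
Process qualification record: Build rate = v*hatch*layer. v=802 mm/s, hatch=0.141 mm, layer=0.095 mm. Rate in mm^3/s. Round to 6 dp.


Rate = 802 * 0.141 * 0.095 = 10.74279 mm^3/s


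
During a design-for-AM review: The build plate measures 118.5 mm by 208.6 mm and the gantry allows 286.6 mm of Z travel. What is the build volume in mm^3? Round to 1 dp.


V = 118.5 * 208.6 * 286.6 = 7084494.1 mm^3


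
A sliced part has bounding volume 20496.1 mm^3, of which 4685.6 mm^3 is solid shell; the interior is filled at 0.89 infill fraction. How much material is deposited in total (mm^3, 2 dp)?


V_infill = (20496.1 - 4685.6) * 0.89 = 14071.35
V_total = 4685.6 + 14071.35 = 18756.95 mm^3


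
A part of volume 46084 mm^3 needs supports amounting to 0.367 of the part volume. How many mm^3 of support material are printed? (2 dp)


V_support = 46084 * 0.367 = 16912.83 mm^3


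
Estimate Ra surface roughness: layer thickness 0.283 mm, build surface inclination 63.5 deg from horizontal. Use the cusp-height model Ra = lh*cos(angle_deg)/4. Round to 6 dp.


Ra = 0.283 * cos(63.5) / 4 = 0.031568 mm


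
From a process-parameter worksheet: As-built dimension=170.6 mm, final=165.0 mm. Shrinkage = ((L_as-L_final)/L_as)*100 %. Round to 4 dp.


Shrinkage = ((170.6-165.0)/170.6)*100 = 3.2825 %


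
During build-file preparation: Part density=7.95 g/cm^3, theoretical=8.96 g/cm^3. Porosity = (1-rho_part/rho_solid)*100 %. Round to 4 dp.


Porosity = (1-7.95/8.96)*100 = 11.2723 %


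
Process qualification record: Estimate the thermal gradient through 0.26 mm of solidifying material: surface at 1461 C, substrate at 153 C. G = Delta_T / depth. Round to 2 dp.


G = (1461-153)/0.26 = 5030.77 C/mm


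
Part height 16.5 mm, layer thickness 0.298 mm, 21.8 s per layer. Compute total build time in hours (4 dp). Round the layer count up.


Layers = ceil(16.5/0.298) = 56
t = 56 * 21.8 / 3600 = 0.3391 hrs


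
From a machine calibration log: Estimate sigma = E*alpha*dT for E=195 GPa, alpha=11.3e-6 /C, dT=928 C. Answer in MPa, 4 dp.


sigma = 195*1000 * 11.3e-6 * 928 = 2044.848 MPa


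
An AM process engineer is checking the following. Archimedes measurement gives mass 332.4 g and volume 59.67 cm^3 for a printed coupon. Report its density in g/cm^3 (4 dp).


rho = 332.4 / 59.67 = 5.5706 g/cm^3


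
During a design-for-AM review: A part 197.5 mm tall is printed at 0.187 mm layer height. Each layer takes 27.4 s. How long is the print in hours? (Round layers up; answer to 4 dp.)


Layers = ceil(197.5/0.187) = 1057
t = 1057 * 27.4 / 3600 = 8.0449 hrs


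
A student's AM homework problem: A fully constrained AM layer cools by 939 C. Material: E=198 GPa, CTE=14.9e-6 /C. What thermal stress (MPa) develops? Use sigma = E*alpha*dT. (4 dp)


sigma = 198*1000 * 14.9e-6 * 939 = 2770.2378 MPa


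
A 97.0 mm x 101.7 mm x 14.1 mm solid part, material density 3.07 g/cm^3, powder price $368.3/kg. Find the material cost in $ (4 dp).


V = 97.0 * 101.7 * 14.1 = 139095.09 mm^3 = 139.09509 cm^3
Mass = 139.09509 * 3.07 / 1000 = 0.42702193 kg
Cost = 0.42702193 * 368.3 = 157.2722 $


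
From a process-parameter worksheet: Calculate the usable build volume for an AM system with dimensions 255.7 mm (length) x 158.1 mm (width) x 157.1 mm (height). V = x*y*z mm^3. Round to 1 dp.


V = 255.7 * 158.1 * 157.1 = 6350951.3 mm^3


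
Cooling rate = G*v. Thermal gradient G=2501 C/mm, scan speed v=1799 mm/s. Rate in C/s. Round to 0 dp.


CR = 2501 * 1799 = 4499299 C/s


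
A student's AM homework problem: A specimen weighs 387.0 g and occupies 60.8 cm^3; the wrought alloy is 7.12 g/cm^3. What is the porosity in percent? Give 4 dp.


rho_part = 387.0 / 60.8 = 6.36513158 g/cm^3
Porosity = (1 - 6.36513158/7.12)*100 = 10.6021 %


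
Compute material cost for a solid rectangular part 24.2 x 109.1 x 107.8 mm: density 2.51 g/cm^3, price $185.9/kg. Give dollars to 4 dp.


V = 24.2 * 109.1 * 107.8 = 284615.716 mm^3 = 284.615716 cm^3
Mass = 284.615716 * 2.51 / 1000 = 0.71438545 kg
Cost = 0.71438545 * 185.9 = 132.8043 $


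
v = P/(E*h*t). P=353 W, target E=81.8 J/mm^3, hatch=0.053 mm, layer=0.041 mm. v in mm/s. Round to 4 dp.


v = 353 / (81.8*0.053*0.041) = 1985.9197 mm/s


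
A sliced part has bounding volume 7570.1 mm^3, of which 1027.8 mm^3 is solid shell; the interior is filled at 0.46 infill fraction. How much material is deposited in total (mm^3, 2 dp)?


V_infill = (7570.1 - 1027.8) * 0.46 = 3009.46
V_total = 1027.8 + 3009.46 = 4037.26 mm^3


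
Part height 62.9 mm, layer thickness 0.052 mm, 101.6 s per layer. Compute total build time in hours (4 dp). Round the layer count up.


Layers = ceil(62.9/0.052) = 1210
t = 1210 * 101.6 / 3600 = 34.1489 hrs


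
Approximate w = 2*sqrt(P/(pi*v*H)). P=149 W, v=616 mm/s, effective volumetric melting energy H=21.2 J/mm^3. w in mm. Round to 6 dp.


w = 2*sqrt(149/(pi*616*21.2)) = 0.120529 mm


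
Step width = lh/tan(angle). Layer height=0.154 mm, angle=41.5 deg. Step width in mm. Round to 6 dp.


step = 0.154 / tan(41.5) = 0.174065 mm


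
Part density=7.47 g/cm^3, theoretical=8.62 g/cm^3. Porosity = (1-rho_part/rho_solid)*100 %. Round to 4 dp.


Porosity = (1-7.47/8.62)*100 = 13.3411 %


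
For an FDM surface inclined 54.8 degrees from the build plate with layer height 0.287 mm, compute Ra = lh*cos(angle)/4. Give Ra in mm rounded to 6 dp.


Ra = 0.287 * cos(54.8) / 4 = 0.041359 mm


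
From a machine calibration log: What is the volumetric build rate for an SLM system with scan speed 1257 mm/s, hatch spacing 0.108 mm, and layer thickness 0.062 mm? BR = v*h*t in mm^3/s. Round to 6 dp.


Rate = 1257 * 0.108 * 0.062 = 8.416872 mm^3/s


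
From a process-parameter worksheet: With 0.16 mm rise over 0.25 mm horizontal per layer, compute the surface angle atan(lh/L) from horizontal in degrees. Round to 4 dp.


angle = atan(0.16/0.25) = 32.6192 degrees


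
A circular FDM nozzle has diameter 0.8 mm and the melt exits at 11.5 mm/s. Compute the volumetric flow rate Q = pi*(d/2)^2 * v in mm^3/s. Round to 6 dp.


A = pi*(0.8/2)^2 = 0.50265482 mm^2
Q = 0.50265482 * 11.5 = 5.78053 mm^3/s


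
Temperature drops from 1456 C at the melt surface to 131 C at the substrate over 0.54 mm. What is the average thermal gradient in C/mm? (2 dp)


G = (1456-131)/0.54 = 2453.7 C/mm


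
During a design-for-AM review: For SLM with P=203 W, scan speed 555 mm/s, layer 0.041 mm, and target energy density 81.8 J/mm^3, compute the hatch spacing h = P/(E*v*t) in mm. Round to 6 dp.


h = 203 / (81.8*555*0.041) = 0.10906 mm


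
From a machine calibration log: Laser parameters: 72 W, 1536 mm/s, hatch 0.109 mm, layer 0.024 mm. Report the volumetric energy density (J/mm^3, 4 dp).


E = 72 / (1536*0.109*0.024) = 17.9186 J/mm^3


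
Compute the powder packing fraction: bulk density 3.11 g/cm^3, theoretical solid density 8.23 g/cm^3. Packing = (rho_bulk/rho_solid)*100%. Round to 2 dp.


Packing = (3.11/8.23)*100 = 37.79 %


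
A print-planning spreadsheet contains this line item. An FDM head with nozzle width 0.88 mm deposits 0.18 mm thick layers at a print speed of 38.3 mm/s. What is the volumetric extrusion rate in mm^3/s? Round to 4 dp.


Rate = 0.88 * 0.18 * 38.3 = 6.0667 mm^3/s


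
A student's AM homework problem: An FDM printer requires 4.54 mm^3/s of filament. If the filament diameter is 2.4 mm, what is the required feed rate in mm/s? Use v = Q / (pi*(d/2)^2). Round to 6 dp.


A = pi*(2.4/2)^2 = 4.523893
v = 4.54 / 4.523893 = 1.00356 mm/s


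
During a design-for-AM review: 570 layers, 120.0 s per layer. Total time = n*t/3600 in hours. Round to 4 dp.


t = 570 * 120.0 / 3600 = 19.0 hrs
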